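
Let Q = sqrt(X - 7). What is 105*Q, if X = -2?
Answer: 315*I ≈ 315.0*I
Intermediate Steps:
Q = 3*I (Q = sqrt(-2 - 7) = sqrt(-9) = 3*I ≈ 3.0*I)
105*Q = 105*(3*I) = 315*I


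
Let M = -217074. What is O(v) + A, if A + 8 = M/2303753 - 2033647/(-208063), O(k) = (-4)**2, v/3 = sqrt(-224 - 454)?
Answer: 8474461393041/479325760439 ≈ 17.680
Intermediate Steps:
v = 3*I*sqrt(678) (v = 3*sqrt(-224 - 454) = 3*sqrt(-678) = 3*(I*sqrt(678)) = 3*I*sqrt(678) ≈ 78.115*I)
O(k) = 16
A = 805249226017/479325760439 (A = -8 + (-217074/2303753 - 2033647/(-208063)) = -8 + (-217074*1/2303753 - 2033647*(-1/208063)) = -8 + (-217074/2303753 + 2033647/208063) = -8 + 4639855309529/479325760439 = 805249226017/479325760439 ≈ 1.6800)
O(v) + A = 16 + 805249226017/479325760439 = 8474461393041/479325760439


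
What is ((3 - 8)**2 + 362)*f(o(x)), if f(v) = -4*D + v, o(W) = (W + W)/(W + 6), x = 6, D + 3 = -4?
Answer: 11223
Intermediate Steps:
D = -7 (D = -3 - 4 = -7)
o(W) = 2*W/(6 + W) (o(W) = (2*W)/(6 + W) = 2*W/(6 + W))
f(v) = 28 + v (f(v) = -4*(-7) + v = 28 + v)
((3 - 8)**2 + 362)*f(o(x)) = ((3 - 8)**2 + 362)*(28 + 2*6/(6 + 6)) = ((-5)**2 + 362)*(28 + 2*6/12) = (25 + 362)*(28 + 2*6*(1/12)) = 387*(28 + 1) = 387*29 = 11223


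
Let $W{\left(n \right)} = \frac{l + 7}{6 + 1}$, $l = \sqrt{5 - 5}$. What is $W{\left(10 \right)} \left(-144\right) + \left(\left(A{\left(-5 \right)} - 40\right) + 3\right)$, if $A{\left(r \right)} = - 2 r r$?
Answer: $-231$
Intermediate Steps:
$A{\left(r \right)} = - 2 r^{2}$
$l = 0$ ($l = \sqrt{0} = 0$)
$W{\left(n \right)} = 1$ ($W{\left(n \right)} = \frac{0 + 7}{6 + 1} = \frac{7}{7} = 7 \cdot \frac{1}{7} = 1$)
$W{\left(10 \right)} \left(-144\right) + \left(\left(A{\left(-5 \right)} - 40\right) + 3\right) = 1 \left(-144\right) + \left(\left(- 2 \left(-5\right)^{2} - 40\right) + 3\right) = -144 + \left(\left(\left(-2\right) 25 - 40\right) + 3\right) = -144 + \left(\left(-50 - 40\right) + 3\right) = -144 + \left(-90 + 3\right) = -144 - 87 = -231$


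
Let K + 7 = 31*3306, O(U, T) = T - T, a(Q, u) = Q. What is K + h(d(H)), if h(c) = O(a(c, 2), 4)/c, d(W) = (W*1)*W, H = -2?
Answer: 102479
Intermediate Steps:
O(U, T) = 0
d(W) = W² (d(W) = W*W = W²)
h(c) = 0 (h(c) = 0/c = 0)
K = 102479 (K = -7 + 31*3306 = -7 + 102486 = 102479)
K + h(d(H)) = 102479 + 0 = 102479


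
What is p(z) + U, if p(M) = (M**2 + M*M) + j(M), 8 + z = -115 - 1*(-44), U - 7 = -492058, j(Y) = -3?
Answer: -479572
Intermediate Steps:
U = -492051 (U = 7 - 492058 = -492051)
z = -79 (z = -8 + (-115 - 1*(-44)) = -8 + (-115 + 44) = -8 - 71 = -79)
p(M) = -3 + 2*M**2 (p(M) = (M**2 + M*M) - 3 = (M**2 + M**2) - 3 = 2*M**2 - 3 = -3 + 2*M**2)
p(z) + U = (-3 + 2*(-79)**2) - 492051 = (-3 + 2*6241) - 492051 = (-3 + 12482) - 492051 = 12479 - 492051 = -479572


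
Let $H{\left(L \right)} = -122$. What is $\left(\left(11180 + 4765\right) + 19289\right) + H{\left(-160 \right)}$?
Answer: $35112$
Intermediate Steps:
$\left(\left(11180 + 4765\right) + 19289\right) + H{\left(-160 \right)} = \left(\left(11180 + 4765\right) + 19289\right) - 122 = \left(15945 + 19289\right) - 122 = 35234 - 122 = 35112$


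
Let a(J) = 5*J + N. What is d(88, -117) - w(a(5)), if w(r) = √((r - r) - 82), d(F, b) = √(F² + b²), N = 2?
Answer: √21433 - I*√82 ≈ 146.4 - 9.0554*I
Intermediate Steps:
a(J) = 2 + 5*J (a(J) = 5*J + 2 = 2 + 5*J)
w(r) = I*√82 (w(r) = √(0 - 82) = √(-82) = I*√82)
d(88, -117) - w(a(5)) = √(88² + (-117)²) - I*√82 = √(7744 + 13689) - I*√82 = √21433 - I*√82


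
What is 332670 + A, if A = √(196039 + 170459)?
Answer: 332670 + 3*√40722 ≈ 3.3328e+5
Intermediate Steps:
A = 3*√40722 (A = √366498 = 3*√40722 ≈ 605.39)
332670 + A = 332670 + 3*√40722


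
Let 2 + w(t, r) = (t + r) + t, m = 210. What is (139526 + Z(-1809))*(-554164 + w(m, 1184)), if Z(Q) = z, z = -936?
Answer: -76579567580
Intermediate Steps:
w(t, r) = -2 + r + 2*t (w(t, r) = -2 + ((t + r) + t) = -2 + ((r + t) + t) = -2 + (r + 2*t) = -2 + r + 2*t)
Z(Q) = -936
(139526 + Z(-1809))*(-554164 + w(m, 1184)) = (139526 - 936)*(-554164 + (-2 + 1184 + 2*210)) = 138590*(-554164 + (-2 + 1184 + 420)) = 138590*(-554164 + 1602) = 138590*(-552562) = -76579567580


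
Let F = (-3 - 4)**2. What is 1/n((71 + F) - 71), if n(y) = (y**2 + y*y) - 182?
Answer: 1/4620 ≈ 0.00021645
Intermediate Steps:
F = 49 (F = (-7)**2 = 49)
n(y) = -182 + 2*y**2 (n(y) = (y**2 + y**2) - 182 = 2*y**2 - 182 = -182 + 2*y**2)
1/n((71 + F) - 71) = 1/(-182 + 2*((71 + 49) - 71)**2) = 1/(-182 + 2*(120 - 71)**2) = 1/(-182 + 2*49**2) = 1/(-182 + 2*2401) = 1/(-182 + 4802) = 1/4620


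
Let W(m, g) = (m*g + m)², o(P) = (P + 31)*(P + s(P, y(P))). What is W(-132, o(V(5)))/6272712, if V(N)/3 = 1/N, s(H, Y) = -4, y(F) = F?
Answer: 1713582882/54450625 ≈ 31.470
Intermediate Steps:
V(N) = 3/N
o(P) = (-4 + P)*(31 + P) (o(P) = (P + 31)*(P - 4) = (31 + P)*(-4 + P) = (-4 + P)*(31 + P))
W(m, g) = (m + g*m)² (W(m, g) = (g*m + m)² = (m + g*m)²)
W(-132, o(V(5)))/6272712 = ((-132)²*(1 + (-124 + (3/5)² + 27*(3/5)))²)/6272712 = (17424*(1 + (-124 + (3*(⅕))² + 27*(3*(⅕))))²)*(1/6272712) = (17424*(1 + (-124 + (⅗)² + 27*(⅗)))²)*(1/6272712) = (17424*(1 + (-124 + 9/25 + 81/5))²)*(1/6272712) = (17424*(1 - 2686/25)²)*(1/6272712) = (17424*(-2661/25)²)*(1/6272712) = (17424*(7080921/625))*(1/6272712) = (123377967504/625)*(1/6272712) = 1713582882/54450625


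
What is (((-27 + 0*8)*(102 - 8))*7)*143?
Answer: -2540538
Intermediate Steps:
(((-27 + 0*8)*(102 - 8))*7)*143 = (((-27 + 0)*94)*7)*143 = (-27*94*7)*143 = -2538*7*143 = -17766*143 = -2540538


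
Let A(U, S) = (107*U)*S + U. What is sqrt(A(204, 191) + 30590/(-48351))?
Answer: sqrt(9747189682270662)/48351 ≈ 2041.9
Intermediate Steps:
A(U, S) = U + 107*S*U (A(U, S) = 107*S*U + U = U + 107*S*U)
sqrt(A(204, 191) + 30590/(-48351)) = sqrt(204*(1 + 107*191) + 30590/(-48351)) = sqrt(204*(1 + 20437) + 30590*(-1/48351)) = sqrt(204*20438 - 30590/48351) = sqrt(4169352 - 30590/48351) = sqrt(201592307962/48351) = sqrt(9747189682270662)/48351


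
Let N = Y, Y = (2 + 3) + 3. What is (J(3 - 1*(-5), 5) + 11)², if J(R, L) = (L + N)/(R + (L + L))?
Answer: 44521/324 ≈ 137.41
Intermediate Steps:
Y = 8 (Y = 5 + 3 = 8)
N = 8
J(R, L) = (8 + L)/(R + 2*L) (J(R, L) = (L + 8)/(R + (L + L)) = (8 + L)/(R + 2*L))
(J(3 - 1*(-5), 5) + 11)² = ((8 + 5)/((3 - 1*(-5)) + 2*5) + 11)² = (13/((3 + 5) + 10) + 11)² = (13/(8 + 10) + 11)² = (13/18 + 11)² = (211/18)² = 44521/324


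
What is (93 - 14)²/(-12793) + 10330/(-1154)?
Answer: -69676902/7381561 ≈ -9.4393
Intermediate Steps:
(93 - 14)²/(-12793) + 10330/(-1154) = 79²*(-1/12793) + 10330*(-1/1154) = 6241*(-1/12793) - 5165/577 = -6241/12793 - 5165/577 = -69676902/7381561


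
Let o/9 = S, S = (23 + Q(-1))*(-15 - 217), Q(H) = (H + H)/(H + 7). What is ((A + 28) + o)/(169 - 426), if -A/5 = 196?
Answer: 48280/257 ≈ 187.86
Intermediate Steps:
A = -980 (A = -5*196 = -980)
Q(H) = 2*H/(7 + H) (Q(H) = (2*H)/(7 + H) = 2*H/(7 + H))
S = -15776/3 (S = (23 + 2*(-1)/(7 - 1))*(-15 - 217) = (23 + 2*(-1)/6)*(-232) = (23 + 2*(-1)*(⅙))*(-232) = (23 - ⅓)*(-232) = (68/3)*(-232) = -15776/3 ≈ -5258.7)
o = -47328 (o = 9*(-15776/3) = -47328)
((A + 28) + o)/(169 - 426) = ((-980 + 28) - 47328)/(169 - 426) = (-952 - 47328)/(-257) = -48280*(-1/257) = 48280/257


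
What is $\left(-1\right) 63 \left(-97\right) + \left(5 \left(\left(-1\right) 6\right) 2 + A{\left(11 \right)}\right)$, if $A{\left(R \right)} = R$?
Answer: $6062$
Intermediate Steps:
$\left(-1\right) 63 \left(-97\right) + \left(5 \left(\left(-1\right) 6\right) 2 + A{\left(11 \right)}\right) = \left(-1\right) 63 \left(-97\right) + \left(5 \left(\left(-1\right) 6\right) 2 + 11\right) = \left(-63\right) \left(-97\right) + \left(5 \left(-6\right) 2 + 11\right) = 6111 + \left(\left(-30\right) 2 + 11\right) = 6111 + \left(-60 + 11\right) = 6111 - 49 = 6062$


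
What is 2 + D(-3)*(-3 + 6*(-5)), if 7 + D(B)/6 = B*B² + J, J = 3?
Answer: 6140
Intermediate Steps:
D(B) = -24 + 6*B³ (D(B) = -42 + 6*(B*B² + 3) = -42 + 6*(B³ + 3) = -42 + 6*(3 + B³) = -42 + (18 + 6*B³) = -24 + 6*B³)
2 + D(-3)*(-3 + 6*(-5)) = 2 + (-24 + 6*(-3)³)*(-3 + 6*(-5)) = 2 + (-24 + 6*(-27))*(-3 - 30) = 2 + (-24 - 162)*(-33) = 2 - 186*(-33) = 2 + 6138 = 6140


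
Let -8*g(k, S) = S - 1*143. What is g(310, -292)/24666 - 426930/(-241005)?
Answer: 1874446227/1056822992 ≈ 1.7737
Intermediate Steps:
g(k, S) = 143/8 - S/8 (g(k, S) = -(S - 1*143)/8 = -(S - 143)/8 = -(-143 + S)/8 = 143/8 - S/8)
g(310, -292)/24666 - 426930/(-241005) = (143/8 - 1/8*(-292))/24666 - 426930/(-241005) = (143/8 + 73/2)*(1/24666) - 426930*(-1/241005) = (435/8)*(1/24666) + 28462/16067 = 145/65776 + 28462/16067 = 1874446227/1056822992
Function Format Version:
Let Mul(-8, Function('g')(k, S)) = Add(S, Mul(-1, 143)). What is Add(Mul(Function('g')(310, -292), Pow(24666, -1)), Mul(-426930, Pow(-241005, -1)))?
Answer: Rational(1874446227, 1056822992) ≈ 1.7737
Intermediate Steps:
Function('g')(k, S) = Add(Rational(143, 8), Mul(Rational(-1, 8), S)) (Function('g')(k, S) = Mul(Rational(-1, 8), Add(S, Mul(-1, 143))) = Mul(Rational(-1, 8), Add(S, -143)) = Mul(Rational(-1, 8), Add(-143, S)) = Add(Rational(143, 8), Mul(Rational(-1, 8), S)))
Add(Mul(Function('g')(310, -292), Pow(24666, -1)), Mul(-426930, Pow(-241005, -1))) = Add(Mul(Add(Rational(143, 8), Mul(Rational(-1, 8), -292)), Pow(24666, -1)), Mul(-426930, Pow(-241005, -1))) = Add(Mul(Add(Rational(143, 8), Rational(73, 2)), Rational(1, 24666)), Mul(-426930, Rational(-1, 241005))) = Add(Mul(Rational(435, 8), Rational(1, 24666)), Rational(28462, 16067)) = Add(Rational(145, 65776), Rational(28462, 16067)) = Rational(1874446227, 1056822992)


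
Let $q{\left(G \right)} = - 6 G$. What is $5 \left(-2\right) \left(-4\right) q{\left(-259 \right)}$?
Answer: $62160$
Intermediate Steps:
$5 \left(-2\right) \left(-4\right) q{\left(-259 \right)} = 5 \left(-2\right) \left(-4\right) \left(\left(-6\right) \left(-259\right)\right) = \left(-10\right) \left(-4\right) 1554 = 40 \cdot 1554 = 62160$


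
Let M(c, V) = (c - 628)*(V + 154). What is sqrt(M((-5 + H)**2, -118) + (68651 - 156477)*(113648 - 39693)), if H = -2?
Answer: I*sqrt(6495192674) ≈ 80593.0*I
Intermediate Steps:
M(c, V) = (-628 + c)*(154 + V)
sqrt(M((-5 + H)**2, -118) + (68651 - 156477)*(113648 - 39693)) = sqrt((-96712 - 628*(-118) + 154*(-5 - 2)**2 - 118*(-5 - 2)**2) + (68651 - 156477)*(113648 - 39693)) = sqrt((-96712 + 74104 + 154*(-7)**2 - 118*(-7)**2) - 87826*73955) = sqrt((-96712 + 74104 + 154*49 - 118*49) - 6495171830) = sqrt((-96712 + 74104 + 7546 - 5782) - 6495171830) = sqrt(-20844 - 6495171830) = sqrt(-6495192674) = I*sqrt(6495192674)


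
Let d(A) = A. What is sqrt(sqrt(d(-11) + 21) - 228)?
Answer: sqrt(-228 + sqrt(10)) ≈ 14.995*I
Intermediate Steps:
sqrt(sqrt(d(-11) + 21) - 228) = sqrt(sqrt(-11 + 21) - 228) = sqrt(sqrt(10) - 228) = sqrt(-228 + sqrt(10))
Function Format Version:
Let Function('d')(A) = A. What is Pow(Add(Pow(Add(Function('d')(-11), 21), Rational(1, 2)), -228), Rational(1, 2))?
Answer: Pow(Add(-228, Pow(10, Rational(1, 2))), Rational(1, 2)) ≈ Mul(14.995, I)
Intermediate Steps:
Pow(Add(Pow(Add(Function('d')(-11), 21), Rational(1, 2)), -228), Rational(1, 2)) = Pow(Add(Pow(Add(-11, 21), Rational(1, 2)), -228), Rational(1, 2)) = Pow(Add(Pow(10, Rational(1, 2)), -228), Rational(1, 2)) = Pow(Add(-228, Pow(10, Rational(1, 2))), Rational(1, 2))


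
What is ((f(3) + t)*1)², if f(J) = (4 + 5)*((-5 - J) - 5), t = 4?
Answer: 12769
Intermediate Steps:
f(J) = -90 - 9*J (f(J) = 9*(-10 - J) = -90 - 9*J)
((f(3) + t)*1)² = (((-90 - 9*3) + 4)*1)² = (((-90 - 27) + 4)*1)² = ((-117 + 4)*1)² = (-113*1)² = (-113)² = 12769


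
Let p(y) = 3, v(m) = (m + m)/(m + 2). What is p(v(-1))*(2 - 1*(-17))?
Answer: 57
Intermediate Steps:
v(m) = 2*m/(2 + m) (v(m) = (2*m)/(2 + m) = 2*m/(2 + m))
p(v(-1))*(2 - 1*(-17)) = 3*(2 - 1*(-17)) = 3*(2 + 17) = 3*19 = 57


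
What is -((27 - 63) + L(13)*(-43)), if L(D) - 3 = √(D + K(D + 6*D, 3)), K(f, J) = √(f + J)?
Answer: 165 + 43*√(13 + √94) ≈ 369.85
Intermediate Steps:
K(f, J) = √(J + f)
L(D) = 3 + √(D + √(3 + 7*D)) (L(D) = 3 + √(D + √(3 + (D + 6*D))) = 3 + √(D + √(3 + 7*D)))
-((27 - 63) + L(13)*(-43)) = -((27 - 63) + (3 + √(13 + √(3 + 7*13)))*(-43)) = -(-36 + (3 + √(13 + √(3 + 91)))*(-43)) = -(-36 + (3 + √(13 + √94))*(-43)) = -(-36 + (-129 - 43*√(13 + √94))) = -(-165 - 43*√(13 + √94)) = 165 + 43*√(13 + √94)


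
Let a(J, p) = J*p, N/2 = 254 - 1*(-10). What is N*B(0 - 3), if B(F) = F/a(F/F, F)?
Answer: 528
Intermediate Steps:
N = 528 (N = 2*(254 - 1*(-10)) = 2*(254 + 10) = 2*264 = 528)
B(F) = 1 (B(F) = F/(((F/F)*F)) = F/((1*F)) = F/F = 1)
N*B(0 - 3) = 528*1 = 528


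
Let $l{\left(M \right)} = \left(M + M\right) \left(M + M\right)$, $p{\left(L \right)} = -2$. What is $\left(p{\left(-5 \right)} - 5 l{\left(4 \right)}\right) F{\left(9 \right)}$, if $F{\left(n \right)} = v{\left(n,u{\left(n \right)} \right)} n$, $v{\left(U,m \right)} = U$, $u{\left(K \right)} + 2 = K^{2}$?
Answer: $-26082$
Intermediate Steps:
$l{\left(M \right)} = 4 M^{2}$ ($l{\left(M \right)} = 2 M 2 M = 4 M^{2}$)
$u{\left(K \right)} = -2 + K^{2}$
$F{\left(n \right)} = n^{2}$ ($F{\left(n \right)} = n n = n^{2}$)
$\left(p{\left(-5 \right)} - 5 l{\left(4 \right)}\right) F{\left(9 \right)} = \left(-2 - 5 \cdot 4 \cdot 4^{2}\right) 9^{2} = \left(-2 - 5 \cdot 4 \cdot 16\right) 81 = \left(-2 - 320\right) 81 = \left(-322\right) 81 = -26082$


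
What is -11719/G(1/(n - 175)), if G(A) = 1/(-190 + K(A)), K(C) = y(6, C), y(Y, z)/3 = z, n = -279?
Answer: 1010916097/454 ≈ 2.2267e+6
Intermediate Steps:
y(Y, z) = 3*z
K(C) = 3*C
G(A) = 1/(-190 + 3*A)
-11719/G(1/(n - 175)) = -(-2226610 + 35157/(-279 - 175)) = -11719/(1/(-190 + 3/(-454))) = -11719/(1/(-190 + 3*(-1/454))) = -11719/(1/(-190 - 3/454)) = -11719/(1/(-86263/454)) = -11719/(-454/86263) = -11719*(-86263/454) = 1010916097/454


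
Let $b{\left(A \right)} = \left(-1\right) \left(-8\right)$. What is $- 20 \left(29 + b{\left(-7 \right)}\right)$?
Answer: $-740$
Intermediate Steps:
$b{\left(A \right)} = 8$
$- 20 \left(29 + b{\left(-7 \right)}\right) = - 20 \left(29 + 8\right) = \left(-20\right) 37 = -740$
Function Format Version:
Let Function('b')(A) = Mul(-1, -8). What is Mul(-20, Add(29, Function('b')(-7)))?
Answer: -740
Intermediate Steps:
Function('b')(A) = 8
Mul(-20, Add(29, Function('b')(-7))) = Mul(-20, Add(29, 8)) = Mul(-20, 37) = -740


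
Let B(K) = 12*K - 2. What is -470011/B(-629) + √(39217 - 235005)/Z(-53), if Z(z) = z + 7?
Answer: 470011/7550 - I*√48947/23 ≈ 62.253 - 9.6191*I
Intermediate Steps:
Z(z) = 7 + z
B(K) = -2 + 12*K
-470011/B(-629) + √(39217 - 235005)/Z(-53) = -470011/(-2 + 12*(-629)) + √(39217 - 235005)/(7 - 53) = -470011/(-2 - 7548) + √(-195788)/(-46) = -470011/(-7550) + (2*I*√48947)*(-1/46) = -470011*(-1/7550) - I*√48947/23 = 470011/7550 - I*√48947/23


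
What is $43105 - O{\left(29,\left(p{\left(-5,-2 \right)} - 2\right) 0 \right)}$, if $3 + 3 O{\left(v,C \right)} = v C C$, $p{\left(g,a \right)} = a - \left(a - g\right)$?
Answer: $43106$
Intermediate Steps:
$p{\left(g,a \right)} = g$
$O{\left(v,C \right)} = -1 + \frac{v C^{2}}{3}$ ($O{\left(v,C \right)} = -1 + \frac{v C C}{3} = -1 + \frac{C v C}{3} = -1 + \frac{v C^{2}}{3}$)
$43105 - O{\left(29,\left(p{\left(-5,-2 \right)} - 2\right) 0 \right)} = 43105 - \left(-1 + \frac{1}{3} \cdot 29 \left(\left(-5 - 2\right) 0\right)^{2}\right) = 43105 - \left(-1 + \frac{1}{3} \cdot 29 \left(\left(-7\right) 0\right)^{2}\right) = 43105 - \left(-1 + \frac{1}{3} \cdot 29 \cdot 0^{2}\right) = 43105 - \left(-1 + \frac{1}{3} \cdot 29 \cdot 0\right) = 43105 - \left(-1 + 0\right) = 43105 - -1 = 43105 + 1 = 43106$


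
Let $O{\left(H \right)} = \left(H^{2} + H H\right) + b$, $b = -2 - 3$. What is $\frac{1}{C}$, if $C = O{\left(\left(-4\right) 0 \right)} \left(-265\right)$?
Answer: $\frac{1}{1325} \approx 0.00075472$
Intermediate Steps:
$b = -5$
$O{\left(H \right)} = -5 + 2 H^{2}$ ($O{\left(H \right)} = \left(H^{2} + H H\right) - 5 = \left(H^{2} + H^{2}\right) - 5 = 2 H^{2} - 5 = -5 + 2 H^{2}$)
$C = 1325$ ($C = \left(-5 + 2 \left(\left(-4\right) 0\right)^{2}\right) \left(-265\right) = \left(-5 + 2 \cdot 0^{2}\right) \left(-265\right) = \left(-5 + 2 \cdot 0\right) \left(-265\right) = \left(-5 + 0\right) \left(-265\right) = \left(-5\right) \left(-265\right) = 1325$)
$\frac{1}{C} = \frac{1}{1325}$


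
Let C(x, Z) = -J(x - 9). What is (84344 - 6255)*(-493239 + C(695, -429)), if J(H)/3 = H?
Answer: -38677247433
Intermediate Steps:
J(H) = 3*H
C(x, Z) = 27 - 3*x (C(x, Z) = -3*(x - 9) = -3*(-9 + x) = -(-27 + 3*x) = 27 - 3*x)
(84344 - 6255)*(-493239 + C(695, -429)) = (84344 - 6255)*(-493239 + (27 - 3*695)) = 78089*(-493239 + (27 - 2085)) = 78089*(-493239 - 2058) = 78089*(-495297) = -38677247433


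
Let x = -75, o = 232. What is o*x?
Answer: -17400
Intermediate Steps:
o*x = 232*(-75) = -17400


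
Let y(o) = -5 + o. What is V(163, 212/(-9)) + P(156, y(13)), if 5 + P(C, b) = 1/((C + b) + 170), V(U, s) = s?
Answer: -85829/3006 ≈ -28.553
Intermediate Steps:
P(C, b) = -5 + 1/(170 + C + b) (P(C, b) = -5 + 1/((C + b) + 170) = -5 + 1/(170 + C + b))
V(163, 212/(-9)) + P(156, y(13)) = 212/(-9) + (-849 - 5*156 - 5*(-5 + 13))/(170 + 156 + (-5 + 13)) = 212*(-1/9) + (-849 - 780 - 5*8)/(170 + 156 + 8) = -212/9 + (-849 - 780 - 40)/334 = -212/9 + (1/334)*(-1669) = -212/9 - 1669/334 = -85829/3006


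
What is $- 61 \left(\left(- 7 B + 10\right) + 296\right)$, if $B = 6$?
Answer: $-16104$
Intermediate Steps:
$- 61 \left(\left(- 7 B + 10\right) + 296\right) = - 61 \left(\left(\left(-7\right) 6 + 10\right) + 296\right) = - 61 \left(\left(-42 + 10\right) + 296\right) = - 61 \left(-32 + 296\right) = \left(-61\right) 264 = -16104$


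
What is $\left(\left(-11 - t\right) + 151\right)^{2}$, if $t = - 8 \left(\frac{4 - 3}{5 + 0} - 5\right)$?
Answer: $\frac{258064}{25} \approx 10323.0$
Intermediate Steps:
$t = \frac{192}{5}$ ($t = - 8 \left(1 \cdot \frac{1}{5} - 5\right) = - 8 \left(\frac{1}{5} - 5\right) = \left(-8\right) \left(- \frac{24}{5}\right) = \frac{192}{5} \approx 38.4$)
$\left(\left(-11 - t\right) + 151\right)^{2} = \left(\left(-11 - \frac{192}{5}\right) + 151\right)^{2} = \left(- \frac{247}{5} + 151\right)^{2} = \left(\frac{508}{5}\right)^{2} = \frac{258064}{25}$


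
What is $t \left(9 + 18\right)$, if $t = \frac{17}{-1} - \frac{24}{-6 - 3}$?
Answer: $-387$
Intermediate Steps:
$t = - \frac{43}{3}$ ($t = 17 \left(-1\right) - \frac{24}{-6 - 3} = -17 - \frac{24}{-9} = -17 - - \frac{8}{3} = -17 + \frac{8}{3} = - \frac{43}{3} \approx -14.333$)
$t \left(9 + 18\right) = - \frac{43 \left(9 + 18\right)}{3} = \left(- \frac{43}{3}\right) 27 = -387$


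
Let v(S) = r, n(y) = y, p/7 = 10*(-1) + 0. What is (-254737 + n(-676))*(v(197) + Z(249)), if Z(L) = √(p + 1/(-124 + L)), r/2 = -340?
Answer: 173680840 - 255413*I*√43745/25 ≈ 1.7368e+8 - 2.1368e+6*I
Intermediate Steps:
p = -70 (p = 7*(10*(-1) + 0) = 7*(-10 + 0) = 7*(-10) = -70)
r = -680 (r = 2*(-340) = -680)
v(S) = -680
Z(L) = √(-70 + 1/(-124 + L))
(-254737 + n(-676))*(v(197) + Z(249)) = (-254737 - 676)*(-680 + √((8681 - 70*249)/(-124 + 249))) = -255413*(-680 + √((8681 - 17430)/125)) = -255413*(-680 + √((1/125)*(-8749))) = -255413*(-680 + √(-8749/125)) = -255413*(-680 + I*√43745/25) = 173680840 - 255413*I*√43745/25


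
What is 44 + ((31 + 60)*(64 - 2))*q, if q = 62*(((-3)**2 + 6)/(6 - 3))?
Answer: 1749064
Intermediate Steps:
q = 310 (q = 62*((9 + 6)/3) = 62*(15*(1/3)) = 62*5 = 310)
44 + ((31 + 60)*(64 - 2))*q = 44 + ((31 + 60)*(64 - 2))*310 = 44 + (91*62)*310 = 44 + 5642*310 = 44 + 1749020 = 1749064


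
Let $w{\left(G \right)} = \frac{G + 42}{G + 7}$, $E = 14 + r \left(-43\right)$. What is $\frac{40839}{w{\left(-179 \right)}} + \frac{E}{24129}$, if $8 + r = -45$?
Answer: $\frac{169489841873}{3305673} \approx 51272.0$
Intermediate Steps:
$r = -53$ ($r = -8 - 45 = -53$)
$E = 2293$ ($E = 14 - -2279 = 14 + 2279 = 2293$)
$w{\left(G \right)} = \frac{42 + G}{7 + G}$
$\frac{40839}{w{\left(-179 \right)}} + \frac{E}{24129} = \frac{40839}{\frac{1}{7 - 179} \left(42 - 179\right)} + \frac{2293}{24129} = \frac{40839}{\frac{1}{-172} \left(-137\right)} + 2293 \cdot \frac{1}{24129} = \frac{40839}{\left(- \frac{1}{172}\right) \left(-137\right)} + \frac{2293}{24129} = \frac{40839}{\frac{137}{172}} + \frac{2293}{24129} = 40839 \cdot \frac{172}{137} + \frac{2293}{24129} = \frac{7024308}{137} + \frac{2293}{24129} = \frac{169489841873}{3305673}$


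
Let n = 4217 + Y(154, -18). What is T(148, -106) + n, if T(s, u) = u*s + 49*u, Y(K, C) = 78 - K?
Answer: -16741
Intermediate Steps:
T(s, u) = 49*u + s*u (T(s, u) = s*u + 49*u = 49*u + s*u)
n = 4141 (n = 4217 + (78 - 1*154) = 4217 + (78 - 154) = 4217 - 76 = 4141)
T(148, -106) + n = -106*(49 + 148) + 4141 = -106*197 + 4141 = -20882 + 4141 = -16741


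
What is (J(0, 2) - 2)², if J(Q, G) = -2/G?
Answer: 9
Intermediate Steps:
(J(0, 2) - 2)² = (-2/2 - 2)² = (-2*½ - 2)² = (-1 - 2)² = (-3)² = 9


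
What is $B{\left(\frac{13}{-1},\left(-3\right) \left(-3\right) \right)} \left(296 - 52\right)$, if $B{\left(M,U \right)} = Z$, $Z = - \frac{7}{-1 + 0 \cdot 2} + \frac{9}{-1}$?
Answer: $-488$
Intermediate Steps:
$Z = -2$ ($Z = - \frac{7}{-1 + 0} + 9 \left(-1\right) = - \frac{7}{-1} - 9 = \left(-7\right) \left(-1\right) - 9 = 7 - 9 = -2$)
$B{\left(M,U \right)} = -2$
$B{\left(\frac{13}{-1},\left(-3\right) \left(-3\right) \right)} \left(296 - 52\right) = - 2 \left(296 - 52\right) = \left(-2\right) 244 = -488$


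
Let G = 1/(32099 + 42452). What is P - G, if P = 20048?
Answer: 1494598447/74551 ≈ 20048.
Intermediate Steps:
G = 1/74551 ≈ 1.3414e-5
P - G = 20048 - 1*1/74551 = 20048 - 1/74551 = 1494598447/74551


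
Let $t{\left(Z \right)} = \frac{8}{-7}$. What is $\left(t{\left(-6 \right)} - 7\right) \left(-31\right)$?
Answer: $\frac{1767}{7} \approx 252.43$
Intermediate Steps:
$t{\left(Z \right)} = - \frac{8}{7}$ ($t{\left(Z \right)} = 8 \left(- \frac{1}{7}\right) = - \frac{8}{7}$)
$\left(t{\left(-6 \right)} - 7\right) \left(-31\right) = \left(- \frac{8}{7} - 7\right) \left(-31\right) = \left(- \frac{57}{7}\right) \left(-31\right) = \frac{1767}{7}$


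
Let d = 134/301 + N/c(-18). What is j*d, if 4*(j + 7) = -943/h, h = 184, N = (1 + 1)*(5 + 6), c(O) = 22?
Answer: -115275/9632 ≈ -11.968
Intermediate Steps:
N = 22 (N = 2*11 = 22)
d = 435/301 (d = 134/301 + 22/22 = 134*(1/301) + 22*(1/22) = 134/301 + 1 = 435/301 ≈ 1.4452)
j = -265/32 (j = -7 + (-943/184)/4 = -7 + (-943*1/184)/4 = -7 + (1/4)*(-41/8) = -7 - 41/32 = -265/32 ≈ -8.2813)
j*d = -265/32*435/301 = -115275/9632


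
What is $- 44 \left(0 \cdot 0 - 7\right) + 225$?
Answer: $533$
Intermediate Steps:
$- 44 \left(0 \cdot 0 - 7\right) + 225 = - 44 \left(0 - 7\right) + 225 = \left(-44\right) \left(-7\right) + 225 = 308 + 225 = 533$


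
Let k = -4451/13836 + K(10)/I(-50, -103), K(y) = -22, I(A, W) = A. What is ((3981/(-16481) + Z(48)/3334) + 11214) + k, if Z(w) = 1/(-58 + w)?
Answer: 26641919231179168/2375799189825 ≈ 11214.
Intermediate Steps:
k = 40921/345900 (k = -4451/13836 - 22/(-50) = -4451*1/13836 - 22*(-1/50) = -4451/13836 + 11/25 = 40921/345900 ≈ 0.11830)
((3981/(-16481) + Z(48)/3334) + 11214) + k = ((3981/(-16481) + 1/((-58 + 48)*3334)) + 11214) + 40921/345900 = ((3981*(-1/16481) + (1/3334)/(-10)) + 11214) + 40921/345900 = ((-3981/16481 - 1/10*1/3334) + 11214) + 40921/345900 = ((-3981/16481 - 1/33340) + 11214) + 40921/345900 = (-132743021/549476540 + 11214) + 40921/345900 = 6161697176539/549476540 + 40921/345900 = 26641919231179168/2375799189825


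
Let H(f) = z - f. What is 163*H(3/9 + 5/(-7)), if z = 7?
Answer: 25265/21 ≈ 1203.1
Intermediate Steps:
H(f) = 7 - f
163*H(3/9 + 5/(-7)) = 163*(7 - (3/9 + 5/(-7))) = 163*(7 - (3*(1/9) + 5*(-1/7))) = 163*(7 - (1/3 - 5/7)) = 163*(7 - 1*(-8/21)) = 163*(7 + 8/21) = 163*(155/21) = 25265/21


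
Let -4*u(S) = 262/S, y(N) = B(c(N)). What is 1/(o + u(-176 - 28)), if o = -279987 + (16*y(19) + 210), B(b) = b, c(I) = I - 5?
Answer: -408/114057493 ≈ -3.5771e-6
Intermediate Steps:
c(I) = -5 + I
y(N) = -5 + N
u(S) = -131/(2*S)
o = -279553 (o = -279987 + (16*(-5 + 19) + 210) = -279987 + (16*14 + 210) = -279987 + (224 + 210) = -279987 + 434 = -279553)
1/(o + u(-176 - 28)) = 1/(-279553 - 131/(2*(-176 - 28))) = 1/(-279553 - 131/2/(-204)) = 1/(-279553 - 131/2*(-1/204)) = 1/(-279553 + 131/408) = 1/(-114057493/408) = -408/114057493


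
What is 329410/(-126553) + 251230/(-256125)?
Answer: -23232809288/6482677425 ≈ -3.5838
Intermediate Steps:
329410/(-126553) + 251230/(-256125) = 329410*(-1/126553) + 251230*(-1/256125) = -329410/126553 - 50246/51225 = -23232809288/6482677425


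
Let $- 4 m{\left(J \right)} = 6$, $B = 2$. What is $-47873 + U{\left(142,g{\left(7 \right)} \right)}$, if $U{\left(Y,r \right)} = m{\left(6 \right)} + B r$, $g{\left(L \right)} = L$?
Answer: $- \frac{95721}{2} \approx -47861.0$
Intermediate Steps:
$m{\left(J \right)} = - \frac{3}{2}$ ($m{\left(J \right)} = \left(- \frac{1}{4}\right) 6 = - \frac{3}{2}$)
$U{\left(Y,r \right)} = - \frac{3}{2} + 2 r$
$-47873 + U{\left(142,g{\left(7 \right)} \right)} = -47873 + \left(- \frac{3}{2} + 2 \cdot 7\right) = -47873 + \left(- \frac{3}{2} + 14\right) = -47873 + \frac{25}{2} = - \frac{95721}{2}$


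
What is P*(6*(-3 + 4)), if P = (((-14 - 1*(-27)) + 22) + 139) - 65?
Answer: 654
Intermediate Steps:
P = 109 (P = (((-14 + 27) + 22) + 139) - 65 = ((13 + 22) + 139) - 65 = (35 + 139) - 65 = 174 - 65 = 109)
P*(6*(-3 + 4)) = 109*(6*(-3 + 4)) = 109*(6*1) = 109*6 = 654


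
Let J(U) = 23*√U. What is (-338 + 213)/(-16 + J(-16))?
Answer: 25/109 + 575*I/436 ≈ 0.22936 + 1.3188*I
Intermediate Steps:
(-338 + 213)/(-16 + J(-16)) = (-338 + 213)/(-16 + 23*√(-16)) = -125/(-16 + 23*(4*I)) = -125*(-16 - 92*I)/8720 = -25*(-16 - 92*I)/1744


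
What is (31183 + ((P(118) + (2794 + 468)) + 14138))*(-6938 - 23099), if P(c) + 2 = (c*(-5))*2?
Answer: -1423783837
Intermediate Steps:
P(c) = -2 - 10*c (P(c) = -2 + (c*(-5))*2 = -2 - 5*c*2 = -2 - 10*c)
(31183 + ((P(118) + (2794 + 468)) + 14138))*(-6938 - 23099) = (31183 + (((-2 - 10*118) + (2794 + 468)) + 14138))*(-6938 - 23099) = (31183 + (((-2 - 1180) + 3262) + 14138))*(-30037) = (31183 + ((-1182 + 3262) + 14138))*(-30037) = (31183 + (2080 + 14138))*(-30037) = (31183 + 16218)*(-30037) = 47401*(-30037) = -1423783837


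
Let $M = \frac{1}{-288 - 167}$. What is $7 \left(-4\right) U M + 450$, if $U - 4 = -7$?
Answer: $\frac{29238}{65} \approx 449.82$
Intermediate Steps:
$U = -3$ ($U = 4 - 7 = -3$)
$M = - \frac{1}{455}$ ($M = \frac{1}{-288 - 167} = \frac{1}{-455} = - \frac{1}{455} \approx -0.0021978$)
$7 \left(-4\right) U M + 450 = 7 \left(-4\right) \left(-3\right) \left(- \frac{1}{455}\right) + 450 = \left(-28\right) \left(-3\right) \left(- \frac{1}{455}\right) + 450 = 84 \left(- \frac{1}{455}\right) + 450 = - \frac{12}{65} + 450 = \frac{29238}{65}$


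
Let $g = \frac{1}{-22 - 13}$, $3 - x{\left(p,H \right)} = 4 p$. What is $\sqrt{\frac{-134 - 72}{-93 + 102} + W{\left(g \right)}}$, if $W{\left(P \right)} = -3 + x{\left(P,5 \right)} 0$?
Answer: $\frac{i \sqrt{233}}{3} \approx 5.0881 i$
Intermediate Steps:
$x{\left(p,H \right)} = 3 - 4 p$
$g = - \frac{1}{35}$ ($g = \frac{1}{-35} = - \frac{1}{35} \approx -0.028571$)
$W{\left(P \right)} = -3$ ($W{\left(P \right)} = -3 + \left(3 - 4 P\right) 0 = -3 + 0 = -3$)
$\sqrt{\frac{-134 - 72}{-93 + 102} + W{\left(g \right)}} = \sqrt{\frac{-134 - 72}{-93 + 102} - 3} = \sqrt{- \frac{206}{9} - 3} = \sqrt{- \frac{233}{9}} = \frac{i \sqrt{233}}{3}$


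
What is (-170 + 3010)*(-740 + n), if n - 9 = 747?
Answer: 45440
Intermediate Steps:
n = 756 (n = 9 + 747 = 756)
(-170 + 3010)*(-740 + n) = (-170 + 3010)*(-740 + 756) = 2840*16 = 45440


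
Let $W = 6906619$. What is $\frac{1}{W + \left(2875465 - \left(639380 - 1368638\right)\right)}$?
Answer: $\frac{1}{10511342} \approx 9.5135 \cdot 10^{-8}$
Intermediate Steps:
$\frac{1}{W + \left(2875465 - \left(639380 - 1368638\right)\right)} = \frac{1}{6906619 + \left(2875465 - \left(639380 - 1368638\right)\right)} = \frac{1}{6906619 + \left(2875465 - -729258\right)} = \frac{1}{6906619 + \left(2875465 + 729258\right)} = \frac{1}{6906619 + 3604723} = \frac{1}{10511342}$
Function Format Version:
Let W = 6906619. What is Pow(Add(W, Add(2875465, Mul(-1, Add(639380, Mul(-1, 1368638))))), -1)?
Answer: Rational(1, 10511342) ≈ 9.5135e-8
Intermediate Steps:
Pow(Add(W, Add(2875465, Mul(-1, Add(639380, Mul(-1, 1368638))))), -1) = Pow(Add(6906619, Add(2875465, Mul(-1, Add(639380, Mul(-1, 1368638))))), -1) = Pow(Add(6906619, Add(2875465, Mul(-1, Add(639380, -1368638)))), -1) = Pow(Add(6906619, Add(2875465, Mul(-1, -729258))), -1) = Pow(Add(6906619, Add(2875465, 729258)), -1) = Pow(Add(6906619, 3604723), -1) = Pow(10511342, -1) = Rational(1, 10511342)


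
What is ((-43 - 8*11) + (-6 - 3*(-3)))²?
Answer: 16384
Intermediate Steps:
((-43 - 8*11) + (-6 - 3*(-3)))² = ((-43 - 1*88) + (-6 + 9))² = ((-43 - 88) + 3)² = (-131 + 3)² = (-128)² = 16384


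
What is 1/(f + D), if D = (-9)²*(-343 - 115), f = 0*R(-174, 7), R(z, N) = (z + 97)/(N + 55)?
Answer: -1/37098 ≈ -2.6956e-5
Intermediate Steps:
R(z, N) = (97 + z)/(55 + N)
f = 0 (f = 0*((97 - 174)/(55 + 7)) = 0*(-77/62) = 0)
D = -37098 (D = 81*(-458) = -37098)
1/(f + D) = 1/(0 - 37098) = 1/(-37098) = -1/37098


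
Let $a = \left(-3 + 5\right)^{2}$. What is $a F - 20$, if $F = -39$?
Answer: $-176$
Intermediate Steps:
$a = 4$ ($a = 2^{2} = 4$)
$a F - 20 = 4 \left(-39\right) - 20 = -156 - 20 = -176$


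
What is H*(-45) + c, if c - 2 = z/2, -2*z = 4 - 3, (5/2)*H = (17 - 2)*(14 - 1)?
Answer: -14033/4 ≈ -3508.3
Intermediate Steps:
H = 78 (H = 2*((17 - 2)*(14 - 1))/5 = 2*(15*13)/5 = (2/5)*195 = 78)
z = -1/2 (z = -(4 - 3)/2 = -1/2*1 = -1/2 ≈ -0.50000)
c = 7/4 (c = 2 - 1/2/2 = 2 - 1/2*1/2 = 2 - 1/4 = 7/4 ≈ 1.7500)
H*(-45) + c = 78*(-45) + 7/4 = -3510 + 7/4 = -14033/4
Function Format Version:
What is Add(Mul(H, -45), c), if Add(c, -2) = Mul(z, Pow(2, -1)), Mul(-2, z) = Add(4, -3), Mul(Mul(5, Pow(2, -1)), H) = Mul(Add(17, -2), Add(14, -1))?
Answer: Rational(-14033, 4) ≈ -3508.3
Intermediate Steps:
H = 78 (H = Mul(Rational(2, 5), Mul(Add(17, -2), Add(14, -1))) = Mul(Rational(2, 5), Mul(15, 13)) = Mul(Rational(2, 5), 195) = 78)
z = Rational(-1, 2) (z = Mul(Rational(-1, 2), Add(4, -3)) = Mul(Rational(-1, 2), 1) = Rational(-1, 2) ≈ -0.50000)
c = Rational(7, 4) (c = Add(2, Mul(Rational(-1, 2), Pow(2, -1))) = Add(2, Mul(Rational(-1, 2), Rational(1, 2))) = Add(2, Rational(-1, 4)) = Rational(7, 4) ≈ 1.7500)
Add(Mul(H, -45), c) = Add(Mul(78, -45), Rational(7, 4)) = Add(-3510, Rational(7, 4)) = Rational(-14033, 4)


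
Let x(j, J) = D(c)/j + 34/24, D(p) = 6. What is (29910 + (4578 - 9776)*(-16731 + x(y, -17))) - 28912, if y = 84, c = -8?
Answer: 3652362037/42 ≈ 8.6961e+7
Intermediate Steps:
x(j, J) = 17/12 + 6/j (x(j, J) = 6/j + 34/24 = 6/j + 34*(1/24) = 6/j + 17/12 = 17/12 + 6/j)
(29910 + (4578 - 9776)*(-16731 + x(y, -17))) - 28912 = (29910 + (4578 - 9776)*(-16731 + (17/12 + 6/84))) - 28912 = (29910 - 5198*(-16731 + (17/12 + 6*(1/84)))) - 28912 = (29910 - 5198*(-16731 + (17/12 + 1/14))) - 28912 = (29910 - 5198*(-16731 + 125/84)) - 28912 = (29910 - 5198*(-1405279/84)) - 28912 = (29910 + 3652320121/42) - 28912 = 3653576341/42 - 28912 = 3652362037/42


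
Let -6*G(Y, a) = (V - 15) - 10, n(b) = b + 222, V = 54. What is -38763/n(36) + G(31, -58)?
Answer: -20005/129 ≈ -155.08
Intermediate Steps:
n(b) = 222 + b
G(Y, a) = -29/6 (G(Y, a) = -((54 - 15) - 10)/6 = -(39 - 10)/6 = -⅙*29 = -29/6)
-38763/n(36) + G(31, -58) = -38763/(222 + 36) - 29/6 = -38763/258 - 29/6 = -38763*1/258 - 29/6 = -12921/86 - 29/6 = -20005/129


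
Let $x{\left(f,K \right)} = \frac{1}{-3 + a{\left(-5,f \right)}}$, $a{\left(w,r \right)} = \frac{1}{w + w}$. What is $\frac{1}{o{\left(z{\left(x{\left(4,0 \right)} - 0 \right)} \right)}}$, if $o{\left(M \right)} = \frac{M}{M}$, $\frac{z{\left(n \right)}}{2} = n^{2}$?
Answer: $1$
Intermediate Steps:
$a{\left(w,r \right)} = \frac{1}{2 w}$
$x{\left(f,K \right)} = - \frac{10}{31}$ ($x{\left(f,K \right)} = \frac{1}{-3 + \frac{1}{2 \left(-5\right)}} = \frac{1}{-3 + \frac{1}{2} \left(- \frac{1}{5}\right)} = \frac{1}{-3 - \frac{1}{10}} = \frac{1}{- \frac{31}{10}} = - \frac{10}{31}$)
$z{\left(n \right)} = 2 n^{2}$
$o{\left(M \right)} = 1$
$\frac{1}{o{\left(z{\left(x{\left(4,0 \right)} - 0 \right)} \right)}} = 1^{-1} = 1$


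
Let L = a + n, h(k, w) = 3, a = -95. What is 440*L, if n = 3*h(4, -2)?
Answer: -37840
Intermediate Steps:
n = 9 (n = 3*3 = 9)
L = -86 (L = -95 + 9 = -86)
440*L = 440*(-86) = -37840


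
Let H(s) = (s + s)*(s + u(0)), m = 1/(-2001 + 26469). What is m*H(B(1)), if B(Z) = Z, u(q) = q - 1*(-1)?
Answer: 1/6117 ≈ 0.00016348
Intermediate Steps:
u(q) = 1 + q (u(q) = q + 1 = 1 + q)
m = 1/24468 ≈ 4.0870e-5
H(s) = 2*s*(1 + s) (H(s) = (s + s)*(s + (1 + 0)) = (2*s)*(s + 1) = (2*s)*(1 + s) = 2*s*(1 + s))
m*H(B(1)) = (2*1*(1 + 1))/24468 = (2*1*2)/24468 = (1/24468)*4 = 1/6117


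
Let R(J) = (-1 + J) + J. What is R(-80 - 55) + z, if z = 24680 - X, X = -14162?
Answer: 38571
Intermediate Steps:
R(J) = -1 + 2*J
z = 38842 (z = 24680 - 1*(-14162) = 24680 + 14162 = 38842)
R(-80 - 55) + z = (-1 + 2*(-80 - 55)) + 38842 = (-1 + 2*(-135)) + 38842 = (-1 - 270) + 38842 = -271 + 38842 = 38571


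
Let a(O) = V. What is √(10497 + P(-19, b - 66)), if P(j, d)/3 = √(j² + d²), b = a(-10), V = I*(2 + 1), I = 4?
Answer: √(10497 + 3*√3277) ≈ 103.29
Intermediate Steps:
V = 12 (V = 4*(2 + 1) = 4*3 = 12)
a(O) = 12
b = 12
P(j, d) = 3*√(d² + j²) (P(j, d) = 3*√(j² + d²) = 3*√(d² + j²))
√(10497 + P(-19, b - 66)) = √(10497 + 3*√((12 - 66)² + (-19)²)) = √(10497 + 3*√((-54)² + 361)) = √(10497 + 3*√(2916 + 361)) = √(10497 + 3*√3277)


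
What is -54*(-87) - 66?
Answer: 4632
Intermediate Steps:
-54*(-87) - 66 = 4698 - 66 = 4632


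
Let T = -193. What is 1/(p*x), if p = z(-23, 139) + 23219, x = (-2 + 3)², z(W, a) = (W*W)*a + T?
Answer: 1/96557 ≈ 1.0357e-5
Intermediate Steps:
z(W, a) = -193 + a*W² (z(W, a) = (W*W)*a - 193 = W²*a - 193 = a*W² - 193 = -193 + a*W²)
x = 1 (x = 1² = 1)
p = 96557 (p = (-193 + 139*(-23)²) + 23219 = (-193 + 139*529) + 23219 = (-193 + 73531) + 23219 = 73338 + 23219 = 96557)
1/(p*x) = 1/(96557*1) = 1/96557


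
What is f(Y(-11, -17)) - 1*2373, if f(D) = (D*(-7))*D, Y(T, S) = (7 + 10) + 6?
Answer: -6076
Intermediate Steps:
Y(T, S) = 23 (Y(T, S) = 17 + 6 = 23)
f(D) = -7*D² (f(D) = (-7*D)*D = -7*D²)
f(Y(-11, -17)) - 1*2373 = -7*23² - 1*2373 = -7*529 - 2373 = -3703 - 2373 = -6076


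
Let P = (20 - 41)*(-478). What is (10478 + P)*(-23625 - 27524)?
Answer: -1049372884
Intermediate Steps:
P = 10038 (P = -21*(-478) = 10038)
(10478 + P)*(-23625 - 27524) = (10478 + 10038)*(-23625 - 27524) = 20516*(-51149) = -1049372884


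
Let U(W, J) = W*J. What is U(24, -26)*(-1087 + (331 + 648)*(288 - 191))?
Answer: -58578624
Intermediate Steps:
U(W, J) = J*W
U(24, -26)*(-1087 + (331 + 648)*(288 - 191)) = (-26*24)*(-1087 + (331 + 648)*(288 - 191)) = -624*(-1087 + 979*97) = -624*(-1087 + 94963) = -624*93876 = -58578624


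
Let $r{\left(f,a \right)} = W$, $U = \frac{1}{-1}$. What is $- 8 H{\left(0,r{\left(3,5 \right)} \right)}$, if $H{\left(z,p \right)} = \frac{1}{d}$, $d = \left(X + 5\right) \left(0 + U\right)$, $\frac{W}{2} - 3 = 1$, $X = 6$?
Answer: $\frac{8}{11} \approx 0.72727$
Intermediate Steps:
$U = -1$
$W = 8$ ($W = 6 + 2 \cdot 1 = 6 + 2 = 8$)
$r{\left(f,a \right)} = 8$
$d = -11$ ($d = \left(6 + 5\right) \left(0 - 1\right) = 11 \left(-1\right) = -11$)
$H{\left(z,p \right)} = - \frac{1}{11}$ ($H{\left(z,p \right)} = \frac{1}{-11} = - \frac{1}{11}$)
$- 8 H{\left(0,r{\left(3,5 \right)} \right)} = \left(-8\right) \left(- \frac{1}{11}\right) = \frac{8}{11}$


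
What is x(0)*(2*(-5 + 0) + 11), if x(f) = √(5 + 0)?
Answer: √5 ≈ 2.2361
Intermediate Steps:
x(f) = √5
x(0)*(2*(-5 + 0) + 11) = √5*(2*(-5 + 0) + 11) = √5*(2*(-5) + 11) = √5*(-10 + 11) = √5*1 = √5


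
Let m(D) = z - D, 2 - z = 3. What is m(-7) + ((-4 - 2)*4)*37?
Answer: -882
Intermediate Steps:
z = -1 (z = 2 - 1*3 = 2 - 3 = -1)
m(D) = -1 - D
m(-7) + ((-4 - 2)*4)*37 = (-1 - 1*(-7)) + ((-4 - 2)*4)*37 = (-1 + 7) - 6*4*37 = 6 - 24*37 = 6 - 888 = -882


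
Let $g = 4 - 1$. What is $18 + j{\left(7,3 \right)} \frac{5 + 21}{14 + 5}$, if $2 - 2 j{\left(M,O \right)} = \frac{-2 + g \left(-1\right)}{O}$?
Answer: $\frac{1169}{57} \approx 20.509$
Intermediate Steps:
$g = 3$
$j{\left(M,O \right)} = 1 + \frac{5}{2 O}$ ($j{\left(M,O \right)} = 1 - \frac{\left(-2 + 3 \left(-1\right)\right) \frac{1}{O}}{2} = 1 - \frac{\left(-2 - 3\right) \frac{1}{O}}{2} = 1 - \frac{\left(-5\right) \frac{1}{O}}{2} = 1 + \frac{5}{2 O}$)
$18 + j{\left(7,3 \right)} \frac{5 + 21}{14 + 5} = 18 + \frac{\frac{5}{2} + 3}{3} \frac{5 + 21}{14 + 5} = 18 + \frac{1}{3} \cdot \frac{11}{2} \cdot \frac{26}{19} = 18 + \frac{11 \cdot 26 \cdot \frac{1}{19}}{6} = 18 + \frac{11}{6} \cdot \frac{26}{19} = 18 + \frac{143}{57} = \frac{1169}{57}$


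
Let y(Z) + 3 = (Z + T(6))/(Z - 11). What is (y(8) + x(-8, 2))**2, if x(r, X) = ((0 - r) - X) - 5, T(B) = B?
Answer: 400/9 ≈ 44.444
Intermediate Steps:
y(Z) = -3 + (6 + Z)/(-11 + Z) (y(Z) = -3 + (Z + 6)/(Z - 11) = -3 + (6 + Z)/(-11 + Z))
x(r, X) = -5 - X - r (x(r, X) = (-r - X) - 5 = (-X - r) - 5 = -5 - X - r)
(y(8) + x(-8, 2))**2 = ((39 - 2*8)/(-11 + 8) + (-5 - 1*2 - 1*(-8)))**2 = ((39 - 16)/(-3) + (-5 - 2 + 8))**2 = (-1/3*23 + 1)**2 = (-23/3 + 1)**2 = (-20/3)**2 = 400/9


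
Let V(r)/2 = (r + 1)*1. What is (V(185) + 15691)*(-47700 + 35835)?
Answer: -190587495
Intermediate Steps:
V(r) = 2 + 2*r (V(r) = 2*((r + 1)*1) = 2*((1 + r)*1) = 2*(1 + r) = 2 + 2*r)
(V(185) + 15691)*(-47700 + 35835) = ((2 + 2*185) + 15691)*(-47700 + 35835) = ((2 + 370) + 15691)*(-11865) = (372 + 15691)*(-11865) = 16063*(-11865) = -190587495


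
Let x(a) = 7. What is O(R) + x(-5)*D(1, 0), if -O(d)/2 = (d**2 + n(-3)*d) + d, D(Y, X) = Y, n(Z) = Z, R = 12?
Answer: -233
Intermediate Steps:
O(d) = -2*d**2 + 4*d (O(d) = -2*((d**2 - 3*d) + d) = -2*(d**2 - 2*d) = -2*d**2 + 4*d)
O(R) + x(-5)*D(1, 0) = 2*12*(2 - 1*12) + 7*1 = 2*12*(2 - 12) + 7 = 2*12*(-10) + 7 = -240 + 7 = -233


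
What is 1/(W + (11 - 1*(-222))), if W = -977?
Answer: -1/744 ≈ -0.0013441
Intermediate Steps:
1/(W + (11 - 1*(-222))) = 1/(-977 + (11 - 1*(-222))) = 1/(-977 + (11 + 222)) = 1/(-977 + 233) = 1/(-744) = -1/744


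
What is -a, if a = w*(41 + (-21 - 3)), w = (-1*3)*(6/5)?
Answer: 306/5 ≈ 61.200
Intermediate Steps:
w = -18/5 ≈ -3.6000
a = -306/5 (a = -18*(41 + (-21 - 3))/5 = -18*(41 - 24)/5 = -18/5*17 = -306/5 ≈ -61.200)
-a = -1*(-306/5) = 306/5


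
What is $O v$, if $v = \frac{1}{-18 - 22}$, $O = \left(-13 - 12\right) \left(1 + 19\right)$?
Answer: $\frac{25}{2} \approx 12.5$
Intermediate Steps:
$O = -500$ ($O = \left(-25\right) 20 = -500$)
$v = - \frac{1}{40}$ ($v = \frac{1}{-40} = - \frac{1}{40} \approx -0.025$)
$O v = \left(-500\right) \left(- \frac{1}{40}\right) = \frac{25}{2}$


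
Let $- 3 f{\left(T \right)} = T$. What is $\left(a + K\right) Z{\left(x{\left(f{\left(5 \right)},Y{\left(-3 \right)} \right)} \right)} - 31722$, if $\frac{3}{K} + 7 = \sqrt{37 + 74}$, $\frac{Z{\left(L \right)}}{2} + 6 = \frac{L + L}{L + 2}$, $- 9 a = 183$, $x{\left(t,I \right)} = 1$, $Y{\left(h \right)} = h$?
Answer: $- \frac{8790934}{279} - \frac{16 \sqrt{111}}{31} \approx -31514.0$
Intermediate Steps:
$f{\left(T \right)} = - \frac{T}{3}$
$a = - \frac{61}{3}$ ($a = \left(- \frac{1}{9}\right) 183 = - \frac{61}{3} \approx -20.333$)
$Z{\left(L \right)} = -12 + \frac{4 L}{2 + L}$ ($Z{\left(L \right)} = -12 + 2 \frac{L + L}{L + 2} = -12 + 2 \frac{2 L}{2 + L} = -12 + \frac{4 L}{2 + L}$)
$K = \frac{3}{-7 + \sqrt{111}}$ ($K = \frac{3}{-7 + \sqrt{37 + 74}} = \frac{3}{-7 + \sqrt{111}} \approx 0.8485$)
$\left(a + K\right) Z{\left(x{\left(f{\left(5 \right)},Y{\left(-3 \right)} \right)} \right)} - 31722 = \left(- \frac{61}{3} + \left(\frac{21}{62} + \frac{3 \sqrt{111}}{62}\right)\right) \frac{8 \left(-3 - 1\right)}{2 + 1} - 31722 = \left(- \frac{3719}{186} + \frac{3 \sqrt{111}}{62}\right) \frac{8 \left(-3 - 1\right)}{3} - 31722 = \left(- \frac{3719}{186} + \frac{3 \sqrt{111}}{62}\right) 8 \cdot \frac{1}{3} \left(-4\right) - 31722 = \left(- \frac{3719}{186} + \frac{3 \sqrt{111}}{62}\right) \left(- \frac{32}{3}\right) - 31722 = \left(\frac{59504}{279} - \frac{16 \sqrt{111}}{31}\right) - 31722 = - \frac{8790934}{279} - \frac{16 \sqrt{111}}{31}$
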